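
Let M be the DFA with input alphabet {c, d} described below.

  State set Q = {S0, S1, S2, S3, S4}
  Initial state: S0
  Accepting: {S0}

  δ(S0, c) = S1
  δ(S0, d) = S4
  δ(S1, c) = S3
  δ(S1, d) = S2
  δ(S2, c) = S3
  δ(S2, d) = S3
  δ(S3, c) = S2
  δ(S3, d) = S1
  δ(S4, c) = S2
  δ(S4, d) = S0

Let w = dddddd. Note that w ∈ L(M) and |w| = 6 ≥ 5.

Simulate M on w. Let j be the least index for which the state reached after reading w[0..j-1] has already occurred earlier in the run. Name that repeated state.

State sequence: S0 -d-> S4 -d-> S0 -d-> S4 -d-> S0 -d-> S4 -d-> S0
First repeat at step 2: S0 was already visited.

The earliest repeat is at step j = 2: M is in S0, which it already visited at step i = 0.

S0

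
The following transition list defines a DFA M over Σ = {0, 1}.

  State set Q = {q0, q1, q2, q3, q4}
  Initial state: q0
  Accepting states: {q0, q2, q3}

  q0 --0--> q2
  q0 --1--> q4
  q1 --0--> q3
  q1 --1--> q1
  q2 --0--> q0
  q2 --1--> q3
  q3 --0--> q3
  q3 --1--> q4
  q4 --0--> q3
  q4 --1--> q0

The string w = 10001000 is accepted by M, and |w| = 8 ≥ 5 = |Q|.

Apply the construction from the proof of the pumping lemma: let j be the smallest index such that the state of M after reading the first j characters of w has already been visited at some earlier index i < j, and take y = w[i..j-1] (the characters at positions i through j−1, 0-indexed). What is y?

Run of M on w = 1 0 0 0 1 0 0 0:
  step 0: q0  (start)
  step 1: q4  (read 1: q0→q4)
  step 2: q3  (read 0: q4→q3)
  step 3: q3  (read 0: q3→q3)   ← first repeat (q3 seen earlier)
  step 4: q3  (read 0: q3→q3)
  step 5: q4  (read 1: q3→q4)
  step 6: q3  (read 0: q4→q3)
  step 7: q3  (read 0: q3→q3)
  step 8: q3  (read 0: q3→q3)

So i = 2, j = 3, giving x = w[0:2] = 10, y = w[2:3] = 0, z = w[3:8] = 01000.
Check: |xy| = 3 ≤ 5 and |y| = 1 ≥ 1. Reading y takes M from q3 back to q3, so every xyⁱz is accepted.
With |Q| = 5, pigeonhole forces a state repeat no later than step 5; the substring read between the first and second visits to that state can be pumped.

0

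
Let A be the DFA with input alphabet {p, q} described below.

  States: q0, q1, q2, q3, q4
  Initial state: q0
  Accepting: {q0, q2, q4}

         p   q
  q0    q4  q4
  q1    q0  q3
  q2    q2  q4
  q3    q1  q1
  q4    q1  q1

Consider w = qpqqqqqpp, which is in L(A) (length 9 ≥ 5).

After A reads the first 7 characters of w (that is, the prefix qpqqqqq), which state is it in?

q3

Run of A on the first 7 characters of w = q p q q q q q:
  step 0: q0  (start)
  step 1: q4  (read q: q0→q4)
  step 2: q1  (read p: q4→q1)
  step 3: q3  (read q: q1→q3)
  step 4: q1  (read q: q3→q1)
  step 5: q3  (read q: q1→q3)
  step 6: q1  (read q: q3→q1)
  step 7: q3  (read q: q1→q3)

After reading 7 characters, A is in state q3.
(This kind of state-tracing is the core of the pumping-lemma construction: with 5 states, pigeonhole forces a repeat within the first 5 steps.)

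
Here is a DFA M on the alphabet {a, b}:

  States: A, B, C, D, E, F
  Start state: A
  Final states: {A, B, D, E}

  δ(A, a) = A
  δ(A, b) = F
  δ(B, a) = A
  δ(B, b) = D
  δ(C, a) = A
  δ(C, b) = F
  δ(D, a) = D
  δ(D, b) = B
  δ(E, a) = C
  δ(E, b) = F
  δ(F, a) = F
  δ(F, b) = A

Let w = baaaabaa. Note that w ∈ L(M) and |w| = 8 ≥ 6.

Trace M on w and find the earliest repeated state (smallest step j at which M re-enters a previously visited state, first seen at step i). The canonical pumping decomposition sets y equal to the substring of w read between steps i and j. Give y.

a

State sequence: A -b-> F -a-> F -a-> F -a-> F -a-> F -b-> A -a-> A -a-> A
First repeat at step 2: F was already visited.

So i = 1, j = 2, giving x = w[0:1] = b, y = w[1:2] = a, z = w[2:8] = aaabaa.
Check: |xy| = 2 ≤ 6 and |y| = 1 ≥ 1. Reading y takes M from F back to F, so every xyⁱz is accepted.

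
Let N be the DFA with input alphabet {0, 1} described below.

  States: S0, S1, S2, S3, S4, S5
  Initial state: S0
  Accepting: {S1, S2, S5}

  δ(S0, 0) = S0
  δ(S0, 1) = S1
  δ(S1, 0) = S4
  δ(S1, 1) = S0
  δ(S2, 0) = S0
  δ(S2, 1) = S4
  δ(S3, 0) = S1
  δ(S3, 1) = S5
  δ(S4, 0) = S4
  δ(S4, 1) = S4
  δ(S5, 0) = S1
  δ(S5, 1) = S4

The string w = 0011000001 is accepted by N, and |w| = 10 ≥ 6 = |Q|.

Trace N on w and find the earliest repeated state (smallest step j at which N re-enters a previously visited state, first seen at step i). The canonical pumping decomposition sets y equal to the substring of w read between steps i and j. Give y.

0

State sequence: S0 -0-> S0 -0-> S0 -1-> S1 -1-> S0 -0-> S0 -0-> S0 -0-> S0 -0-> S0 -0-> S0 -1-> S1
First repeat at step 1: S0 was already visited.

So i = 0, j = 1, giving x = w[0:0] = ε, y = w[0:1] = 0, z = w[1:10] = 011000001.
Check: |xy| = 1 ≤ 6 and |y| = 1 ≥ 1. Reading y takes N from S0 back to S0, so every xyⁱz is accepted.
Pumping length from the standard proof: p = 6 (the number of states). The repeated state found above gives |xy| = j ≤ 6 and |y| = j − i ≥ 1.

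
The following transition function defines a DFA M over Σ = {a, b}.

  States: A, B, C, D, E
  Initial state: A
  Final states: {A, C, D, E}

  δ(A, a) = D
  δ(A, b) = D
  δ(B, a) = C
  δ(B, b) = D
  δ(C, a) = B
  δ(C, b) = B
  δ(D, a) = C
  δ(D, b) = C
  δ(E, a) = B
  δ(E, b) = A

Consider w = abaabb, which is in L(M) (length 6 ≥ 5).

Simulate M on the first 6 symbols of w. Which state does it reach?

D

State sequence: A -a-> D -b-> C -a-> B -a-> C -b-> B -b-> D

After reading 6 characters, M is in state D.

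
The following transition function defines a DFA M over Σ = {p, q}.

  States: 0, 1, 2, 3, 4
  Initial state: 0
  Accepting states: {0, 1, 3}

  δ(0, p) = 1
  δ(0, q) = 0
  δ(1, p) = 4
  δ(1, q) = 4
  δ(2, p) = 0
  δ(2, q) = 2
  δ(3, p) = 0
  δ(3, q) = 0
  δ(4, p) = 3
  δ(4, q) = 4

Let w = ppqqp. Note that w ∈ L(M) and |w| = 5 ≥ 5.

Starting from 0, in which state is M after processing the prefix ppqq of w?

Run of M on the first 4 characters of w = p p q q:
  step 0: 0  (start)
  step 1: 1  (read p: 0→1)
  step 2: 4  (read p: 1→4)
  step 3: 4  (read q: 4→4)
  step 4: 4  (read q: 4→4)

After reading 4 characters, M is in state 4.
(This kind of state-tracing is the core of the pumping-lemma construction: with 5 states, pigeonhole forces a repeat within the first 5 steps.)

4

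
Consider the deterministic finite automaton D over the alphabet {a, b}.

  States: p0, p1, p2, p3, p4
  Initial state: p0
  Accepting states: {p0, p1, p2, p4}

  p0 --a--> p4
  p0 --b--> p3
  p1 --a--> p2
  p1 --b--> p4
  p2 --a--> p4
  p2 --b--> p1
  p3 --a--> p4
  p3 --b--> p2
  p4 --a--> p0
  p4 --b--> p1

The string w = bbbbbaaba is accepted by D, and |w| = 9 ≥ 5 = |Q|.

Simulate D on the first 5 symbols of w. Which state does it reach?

p1

State sequence: p0 -b-> p3 -b-> p2 -b-> p1 -b-> p4 -b-> p1

After reading 5 characters, D is in state p1.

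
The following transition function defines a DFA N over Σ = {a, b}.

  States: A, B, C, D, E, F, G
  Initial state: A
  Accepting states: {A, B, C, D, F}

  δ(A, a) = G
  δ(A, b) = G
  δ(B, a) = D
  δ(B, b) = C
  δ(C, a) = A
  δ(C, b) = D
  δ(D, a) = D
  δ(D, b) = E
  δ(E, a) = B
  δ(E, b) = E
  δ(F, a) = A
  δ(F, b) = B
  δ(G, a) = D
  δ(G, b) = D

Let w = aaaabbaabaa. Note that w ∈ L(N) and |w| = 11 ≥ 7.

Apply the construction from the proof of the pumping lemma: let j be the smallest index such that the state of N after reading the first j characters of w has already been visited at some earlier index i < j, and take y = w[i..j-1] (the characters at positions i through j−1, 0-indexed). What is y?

State sequence: A -a-> G -a-> D -a-> D -a-> D -b-> E -b-> E -a-> B -a-> D -b-> E -a-> B -a-> D
First repeat at step 3: D was already visited.

So i = 2, j = 3, giving x = w[0:2] = aa, y = w[2:3] = a, z = w[3:11] = abbaabaa.
Check: |xy| = 3 ≤ 7 and |y| = 1 ≥ 1. Reading y takes N from D back to D, so every xyⁱz is accepted.
The DFA has 7 states, so the proof of the pumping lemma guarantees a repeated state among the first 7+1 visited; the segment between the two visits is the pumpable y.

a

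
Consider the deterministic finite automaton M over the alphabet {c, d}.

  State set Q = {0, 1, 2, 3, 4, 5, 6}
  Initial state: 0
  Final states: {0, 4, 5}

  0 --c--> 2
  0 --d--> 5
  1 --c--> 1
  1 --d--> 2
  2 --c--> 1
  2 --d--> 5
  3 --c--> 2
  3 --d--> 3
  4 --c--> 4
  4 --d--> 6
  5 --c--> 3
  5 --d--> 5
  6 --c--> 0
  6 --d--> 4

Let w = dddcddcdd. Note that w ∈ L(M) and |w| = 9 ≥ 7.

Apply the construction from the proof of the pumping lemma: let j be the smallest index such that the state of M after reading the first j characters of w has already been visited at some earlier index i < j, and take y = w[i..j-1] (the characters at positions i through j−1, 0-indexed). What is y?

Run of M on w = d d d c d d c d d:
  step 0: 0  (start)
  step 1: 5  (read d: 0→5)
  step 2: 5  (read d: 5→5)   ← first repeat (5 seen earlier)
  step 3: 5  (read d: 5→5)
  step 4: 3  (read c: 5→3)
  step 5: 3  (read d: 3→3)
  step 6: 3  (read d: 3→3)
  step 7: 2  (read c: 3→2)
  step 8: 5  (read d: 2→5)
  step 9: 5  (read d: 5→5)

So i = 1, j = 2, giving x = w[0:1] = d, y = w[1:2] = d, z = w[2:9] = dcddcdd.
Check: |xy| = 2 ≤ 7 and |y| = 1 ≥ 1. Reading y takes M from 5 back to 5, so every xyⁱz is accepted.
Since M has 7 states, any run of length ≥ 7 visits 7+1 states, so by pigeonhole some state repeats within the first 7 steps — that repeat gives the pumpable loop.

d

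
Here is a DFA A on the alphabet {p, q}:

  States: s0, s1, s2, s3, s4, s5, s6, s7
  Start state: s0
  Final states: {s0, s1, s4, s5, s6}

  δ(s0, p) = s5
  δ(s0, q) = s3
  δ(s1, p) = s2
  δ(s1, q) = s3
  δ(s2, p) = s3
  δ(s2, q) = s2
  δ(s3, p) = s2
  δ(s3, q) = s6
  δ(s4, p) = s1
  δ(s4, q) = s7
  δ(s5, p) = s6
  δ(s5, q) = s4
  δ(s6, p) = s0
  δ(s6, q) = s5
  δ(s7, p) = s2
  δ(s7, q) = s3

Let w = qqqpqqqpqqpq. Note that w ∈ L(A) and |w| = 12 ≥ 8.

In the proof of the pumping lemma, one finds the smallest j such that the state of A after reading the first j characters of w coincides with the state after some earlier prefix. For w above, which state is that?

State sequence: s0 -q-> s3 -q-> s6 -q-> s5 -p-> s6 -q-> s5 -q-> s4 -q-> s7 -p-> s2 -q-> s2 -q-> s2 -p-> s3 -q-> s6
First repeat at step 4: s6 was already visited.

The earliest repeat is at step j = 4: A is in s6, which it already visited at step i = 2.
Pumping length from the standard proof: p = 8 (the number of states). The repeated state found above gives |xy| = j ≤ 8 and |y| = j − i ≥ 1.

s6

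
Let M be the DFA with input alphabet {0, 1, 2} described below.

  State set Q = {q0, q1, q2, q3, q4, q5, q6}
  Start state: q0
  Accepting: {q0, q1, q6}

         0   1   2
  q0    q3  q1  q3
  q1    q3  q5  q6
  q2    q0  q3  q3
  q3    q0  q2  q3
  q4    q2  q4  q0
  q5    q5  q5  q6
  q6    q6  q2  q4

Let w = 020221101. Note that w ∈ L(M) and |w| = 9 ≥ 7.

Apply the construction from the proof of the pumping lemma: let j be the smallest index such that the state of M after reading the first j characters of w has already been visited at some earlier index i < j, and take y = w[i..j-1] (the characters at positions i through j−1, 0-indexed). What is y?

2

Run of M on w = 0 2 0 2 2 1 1 0 1:
  step 0: q0  (start)
  step 1: q3  (read 0: q0→q3)
  step 2: q3  (read 2: q3→q3)   ← first repeat (q3 seen earlier)
  step 3: q0  (read 0: q3→q0)
  step 4: q3  (read 2: q0→q3)
  step 5: q3  (read 2: q3→q3)
  step 6: q2  (read 1: q3→q2)
  step 7: q3  (read 1: q2→q3)
  step 8: q0  (read 0: q3→q0)
  step 9: q1  (read 1: q0→q1)

So i = 1, j = 2, giving x = w[0:1] = 0, y = w[1:2] = 2, z = w[2:9] = 0221101.
Check: |xy| = 2 ≤ 7 and |y| = 1 ≥ 1. Reading y takes M from q3 back to q3, so every xyⁱz is accepted.
Since M has 7 states, any run of length ≥ 7 visits 7+1 states, so by pigeonhole some state repeats within the first 7 steps — that repeat gives the pumpable loop.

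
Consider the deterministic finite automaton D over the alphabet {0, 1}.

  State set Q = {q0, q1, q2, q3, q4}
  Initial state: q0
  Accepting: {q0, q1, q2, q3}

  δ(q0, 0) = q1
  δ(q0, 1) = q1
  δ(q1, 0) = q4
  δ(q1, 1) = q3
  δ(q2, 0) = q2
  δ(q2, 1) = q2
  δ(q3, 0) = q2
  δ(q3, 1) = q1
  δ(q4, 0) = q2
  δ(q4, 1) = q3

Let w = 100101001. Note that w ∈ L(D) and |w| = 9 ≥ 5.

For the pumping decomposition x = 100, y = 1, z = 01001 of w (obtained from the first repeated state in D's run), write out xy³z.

10011101001

xy^3z = 100·1·1·1·01001 = 10011101001.
Reading y = 1 takes D from q2 back to q2, so after x·y·y·y the machine is still in q2, and z then leads to the accepting state q2. Hence 10011101001 ∈ L(D).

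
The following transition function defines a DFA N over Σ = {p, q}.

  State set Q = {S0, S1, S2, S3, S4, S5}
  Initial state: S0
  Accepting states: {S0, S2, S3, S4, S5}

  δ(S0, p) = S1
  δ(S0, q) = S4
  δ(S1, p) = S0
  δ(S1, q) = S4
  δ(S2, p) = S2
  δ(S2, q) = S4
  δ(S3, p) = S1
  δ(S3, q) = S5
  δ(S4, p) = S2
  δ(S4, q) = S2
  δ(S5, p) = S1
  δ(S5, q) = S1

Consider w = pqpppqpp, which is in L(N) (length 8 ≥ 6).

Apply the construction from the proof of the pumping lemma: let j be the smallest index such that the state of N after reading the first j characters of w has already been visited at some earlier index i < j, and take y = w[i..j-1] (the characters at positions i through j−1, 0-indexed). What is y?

p

State sequence: S0 -p-> S1 -q-> S4 -p-> S2 -p-> S2 -p-> S2 -q-> S4 -p-> S2 -p-> S2
First repeat at step 4: S2 was already visited.

So i = 3, j = 4, giving x = w[0:3] = pqp, y = w[3:4] = p, z = w[4:8] = pqpp.
Check: |xy| = 4 ≤ 6 and |y| = 1 ≥ 1. Reading y takes N from S2 back to S2, so every xyⁱz is accepted.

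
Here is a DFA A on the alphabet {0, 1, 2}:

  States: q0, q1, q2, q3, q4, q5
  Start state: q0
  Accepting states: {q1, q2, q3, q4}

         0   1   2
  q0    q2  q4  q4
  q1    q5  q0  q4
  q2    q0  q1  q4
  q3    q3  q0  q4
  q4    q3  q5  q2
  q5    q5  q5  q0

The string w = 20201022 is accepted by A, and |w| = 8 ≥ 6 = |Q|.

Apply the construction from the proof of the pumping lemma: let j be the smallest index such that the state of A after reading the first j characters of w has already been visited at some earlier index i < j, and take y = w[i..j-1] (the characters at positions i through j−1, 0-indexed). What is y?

02

State sequence: q0 -2-> q4 -0-> q3 -2-> q4 -0-> q3 -1-> q0 -0-> q2 -2-> q4 -2-> q2
First repeat at step 3: q4 was already visited.

So i = 1, j = 3, giving x = w[0:1] = 2, y = w[1:3] = 02, z = w[3:8] = 01022.
Check: |xy| = 3 ≤ 6 and |y| = 2 ≥ 1. Reading y takes A from q4 back to q4, so every xyⁱz is accepted.
The DFA has 6 states, so the proof of the pumping lemma guarantees a repeated state among the first 6+1 visited; the segment between the two visits is the pumpable y.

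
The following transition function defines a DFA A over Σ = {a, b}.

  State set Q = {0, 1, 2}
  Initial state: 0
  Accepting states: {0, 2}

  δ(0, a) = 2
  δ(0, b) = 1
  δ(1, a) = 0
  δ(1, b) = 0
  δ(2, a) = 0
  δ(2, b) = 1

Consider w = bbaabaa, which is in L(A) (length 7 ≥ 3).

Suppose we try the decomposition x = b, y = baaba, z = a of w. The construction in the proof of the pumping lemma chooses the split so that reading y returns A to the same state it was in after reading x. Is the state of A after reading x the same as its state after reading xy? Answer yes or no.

Run of A on the first 6 characters of w = b b a a b a:
  step 0: 0  (start)
  step 1: 1  (read b: 0→1)
  step 2: 0  (read b: 1→0)
  step 3: 2  (read a: 0→2)
  step 4: 0  (read a: 2→0)
  step 5: 1  (read b: 0→1)
  step 6: 0  (read a: 1→0)

After x (step 1): 1. After xy (step 6): 0.
They differ (1 ≠ 0), so y is not a cycle from the state after x; this split is not the one the pumping-lemma construction produces, and pumping y need not keep the string in L(A).

no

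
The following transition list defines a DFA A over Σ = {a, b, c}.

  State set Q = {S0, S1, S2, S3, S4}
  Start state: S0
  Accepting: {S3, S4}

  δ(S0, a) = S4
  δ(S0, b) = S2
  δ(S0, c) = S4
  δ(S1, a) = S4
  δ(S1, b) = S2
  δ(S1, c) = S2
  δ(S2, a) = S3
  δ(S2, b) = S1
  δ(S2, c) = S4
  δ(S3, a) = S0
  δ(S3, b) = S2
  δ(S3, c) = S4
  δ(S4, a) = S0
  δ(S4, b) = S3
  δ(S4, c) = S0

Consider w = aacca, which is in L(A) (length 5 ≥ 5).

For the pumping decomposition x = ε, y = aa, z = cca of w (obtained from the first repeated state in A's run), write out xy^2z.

aaaacca

xy^2z = ε·aa·aa·cca = aaaacca.
Reading y = aa takes A from S0 back to S0, so after x·y·y the machine is still in S0, and z then leads to the accepting state S4. Hence aaaacca ∈ L(A).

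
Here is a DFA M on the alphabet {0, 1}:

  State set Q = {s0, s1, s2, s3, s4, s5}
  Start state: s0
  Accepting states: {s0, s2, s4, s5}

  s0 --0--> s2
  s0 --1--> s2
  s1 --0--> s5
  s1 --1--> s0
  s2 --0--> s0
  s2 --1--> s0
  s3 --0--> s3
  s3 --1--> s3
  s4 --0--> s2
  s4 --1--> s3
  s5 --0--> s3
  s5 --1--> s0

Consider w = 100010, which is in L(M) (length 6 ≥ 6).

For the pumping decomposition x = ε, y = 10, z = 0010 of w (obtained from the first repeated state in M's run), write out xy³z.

1010100010

xy^3z = ε·10·10·10·0010 = 1010100010.
Reading y = 10 takes M from s0 back to s0, so after x·y·y·y the machine is still in s0, and z then leads to the accepting state s0. Hence 1010100010 ∈ L(M).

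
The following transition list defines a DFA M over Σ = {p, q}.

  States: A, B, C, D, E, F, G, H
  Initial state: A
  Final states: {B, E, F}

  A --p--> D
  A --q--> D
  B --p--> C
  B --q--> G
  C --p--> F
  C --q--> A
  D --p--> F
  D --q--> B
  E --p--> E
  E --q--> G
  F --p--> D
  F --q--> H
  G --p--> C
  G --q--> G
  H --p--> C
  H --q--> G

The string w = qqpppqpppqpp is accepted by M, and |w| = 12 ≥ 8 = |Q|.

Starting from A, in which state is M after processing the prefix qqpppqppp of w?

D

Run of M on the first 9 characters of w = q q p p p q p p p:
  step 0: A  (start)
  step 1: D  (read q: A→D)
  step 2: B  (read q: D→B)
  step 3: C  (read p: B→C)
  step 4: F  (read p: C→F)
  step 5: D  (read p: F→D)
  step 6: B  (read q: D→B)
  step 7: C  (read p: B→C)
  step 8: F  (read p: C→F)
  step 9: D  (read p: F→D)

After reading 9 characters, M is in state D.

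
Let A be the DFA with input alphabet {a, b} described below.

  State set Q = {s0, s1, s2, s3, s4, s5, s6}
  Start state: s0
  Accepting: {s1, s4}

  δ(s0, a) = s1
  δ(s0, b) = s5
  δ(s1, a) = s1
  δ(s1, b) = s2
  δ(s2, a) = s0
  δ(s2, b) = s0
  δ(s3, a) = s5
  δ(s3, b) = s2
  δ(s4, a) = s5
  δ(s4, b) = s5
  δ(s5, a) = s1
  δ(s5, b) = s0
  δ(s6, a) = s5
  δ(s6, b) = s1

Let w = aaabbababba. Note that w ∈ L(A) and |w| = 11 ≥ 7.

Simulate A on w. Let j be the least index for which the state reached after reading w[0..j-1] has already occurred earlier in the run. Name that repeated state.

s1

Run of A on w = a a a b b a b a b b a:
  step 0: s0  (start)
  step 1: s1  (read a: s0→s1)
  step 2: s1  (read a: s1→s1)   ← first repeat (s1 seen earlier)
  step 3: s1  (read a: s1→s1)
  step 4: s2  (read b: s1→s2)
  step 5: s0  (read b: s2→s0)
  step 6: s1  (read a: s0→s1)
  step 7: s2  (read b: s1→s2)
  step 8: s0  (read a: s2→s0)
  step 9: s5  (read b: s0→s5)
  step 10: s0  (read b: s5→s0)
  step 11: s1  (read a: s0→s1)

The earliest repeat is at step j = 2: A is in s1, which it already visited at step i = 1.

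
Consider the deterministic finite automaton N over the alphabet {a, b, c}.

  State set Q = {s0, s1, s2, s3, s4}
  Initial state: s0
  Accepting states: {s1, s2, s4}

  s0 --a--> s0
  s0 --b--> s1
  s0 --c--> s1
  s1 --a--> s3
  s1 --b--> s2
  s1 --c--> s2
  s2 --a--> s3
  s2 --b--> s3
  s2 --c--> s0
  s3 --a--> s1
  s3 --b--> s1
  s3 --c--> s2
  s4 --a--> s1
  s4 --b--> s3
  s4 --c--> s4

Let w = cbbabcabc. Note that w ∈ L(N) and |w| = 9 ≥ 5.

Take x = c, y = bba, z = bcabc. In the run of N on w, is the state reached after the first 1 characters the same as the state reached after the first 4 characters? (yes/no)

yes

State sequence: s0 -c-> s1 -b-> s2 -b-> s3 -a-> s1

After x (step 1): s1. After xy (step 4): s1.
They match, so y = bba drives N around a cycle from s1 back to itself; pumping y any number of times keeps N in s1 before reading z, and xyⁱz ∈ L(N) for every i ≥ 0.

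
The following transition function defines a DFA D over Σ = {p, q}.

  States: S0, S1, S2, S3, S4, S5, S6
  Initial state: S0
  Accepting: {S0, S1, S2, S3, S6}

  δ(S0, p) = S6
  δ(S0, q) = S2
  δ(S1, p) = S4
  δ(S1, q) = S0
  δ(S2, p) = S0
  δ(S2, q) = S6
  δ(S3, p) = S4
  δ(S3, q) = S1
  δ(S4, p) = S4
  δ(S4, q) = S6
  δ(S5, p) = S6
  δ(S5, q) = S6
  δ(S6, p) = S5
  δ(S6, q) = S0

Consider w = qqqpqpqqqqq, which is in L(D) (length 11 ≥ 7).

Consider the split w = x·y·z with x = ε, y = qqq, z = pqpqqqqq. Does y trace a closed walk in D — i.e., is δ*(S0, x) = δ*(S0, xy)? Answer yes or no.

State sequence: S0 -q-> S2 -q-> S6 -q-> S0

After x (step 0): S0. After xy (step 3): S0.
They match, so y = qqq drives D around a cycle from S0 back to itself; pumping y any number of times keeps D in S0 before reading z, and xyⁱz ∈ L(D) for every i ≥ 0.

yes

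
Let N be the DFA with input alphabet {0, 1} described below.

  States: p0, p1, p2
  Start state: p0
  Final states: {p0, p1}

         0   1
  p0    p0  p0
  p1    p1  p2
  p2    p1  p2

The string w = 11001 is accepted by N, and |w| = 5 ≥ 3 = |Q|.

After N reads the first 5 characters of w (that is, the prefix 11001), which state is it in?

p0

State sequence: p0 -1-> p0 -1-> p0 -0-> p0 -0-> p0 -1-> p0

After reading 5 characters, N is in state p0.
(This kind of state-tracing is the core of the pumping-lemma construction: with 3 states, pigeonhole forces a repeat within the first 3 steps.)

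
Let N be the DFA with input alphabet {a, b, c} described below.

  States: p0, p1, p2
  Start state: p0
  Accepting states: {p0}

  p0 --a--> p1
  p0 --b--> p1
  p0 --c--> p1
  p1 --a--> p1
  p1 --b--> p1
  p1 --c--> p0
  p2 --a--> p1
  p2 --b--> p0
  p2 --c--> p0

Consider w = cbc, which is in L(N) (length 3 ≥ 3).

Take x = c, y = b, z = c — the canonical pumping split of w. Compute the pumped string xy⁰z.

xy⁰z = xz = c·c = cc.
Reading y = b takes N from p1 back to p1, so after x the machine is still in p1, and z then leads to the accepting state p0. Hence cc ∈ L(N).

cc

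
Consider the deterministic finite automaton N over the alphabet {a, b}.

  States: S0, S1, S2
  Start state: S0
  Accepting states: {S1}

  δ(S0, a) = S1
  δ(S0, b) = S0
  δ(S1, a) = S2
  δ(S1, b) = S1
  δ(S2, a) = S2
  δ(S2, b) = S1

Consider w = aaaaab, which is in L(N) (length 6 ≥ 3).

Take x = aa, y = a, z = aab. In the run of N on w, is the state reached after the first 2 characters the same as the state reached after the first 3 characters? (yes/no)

yes

Run of N on the first 3 characters of w = a a a:
  step 0: S0  (start)
  step 1: S1  (read a: S0→S1)
  step 2: S2  (read a: S1→S2)
  step 3: S2  (read a: S2→S2)

After x (step 2): S2. After xy (step 3): S2.
They match, so y = a drives N around a cycle from S2 back to itself; pumping y any number of times keeps N in S2 before reading z, and xyⁱz ∈ L(N) for every i ≥ 0.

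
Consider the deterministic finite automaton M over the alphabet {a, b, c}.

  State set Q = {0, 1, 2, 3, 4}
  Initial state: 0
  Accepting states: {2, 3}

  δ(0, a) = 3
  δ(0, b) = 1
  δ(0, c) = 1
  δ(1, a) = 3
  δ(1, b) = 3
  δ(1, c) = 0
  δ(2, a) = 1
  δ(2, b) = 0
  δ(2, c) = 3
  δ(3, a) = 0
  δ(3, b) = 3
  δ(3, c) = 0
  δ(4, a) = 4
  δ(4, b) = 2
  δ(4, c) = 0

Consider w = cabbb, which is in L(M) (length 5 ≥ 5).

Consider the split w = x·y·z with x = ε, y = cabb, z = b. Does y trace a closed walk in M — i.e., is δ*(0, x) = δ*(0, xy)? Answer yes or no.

State sequence: 0 -c-> 1 -a-> 3 -b-> 3 -b-> 3

After x (step 0): 0. After xy (step 4): 3.
They differ (0 ≠ 3), so y is not a cycle from the state after x; this split is not the one the pumping-lemma construction produces, and pumping y need not keep the string in L(M).

no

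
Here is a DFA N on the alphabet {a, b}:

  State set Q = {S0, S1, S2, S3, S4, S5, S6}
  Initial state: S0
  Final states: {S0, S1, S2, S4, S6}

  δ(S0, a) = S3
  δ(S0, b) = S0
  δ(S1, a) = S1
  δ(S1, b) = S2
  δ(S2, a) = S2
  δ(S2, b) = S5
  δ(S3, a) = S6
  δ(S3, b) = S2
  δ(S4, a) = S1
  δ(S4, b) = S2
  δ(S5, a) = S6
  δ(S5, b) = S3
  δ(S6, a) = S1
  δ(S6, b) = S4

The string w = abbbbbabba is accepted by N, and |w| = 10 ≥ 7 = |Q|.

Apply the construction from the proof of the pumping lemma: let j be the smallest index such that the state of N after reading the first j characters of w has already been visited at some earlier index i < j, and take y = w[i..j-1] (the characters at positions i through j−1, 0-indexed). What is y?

bbb

State sequence: S0 -a-> S3 -b-> S2 -b-> S5 -b-> S3 -b-> S2 -b-> S5 -a-> S6 -b-> S4 -b-> S2 -a-> S2
First repeat at step 4: S3 was already visited.

So i = 1, j = 4, giving x = w[0:1] = a, y = w[1:4] = bbb, z = w[4:10] = bbabba.
Check: |xy| = 4 ≤ 7 and |y| = 3 ≥ 1. Reading y takes N from S3 back to S3, so every xyⁱz is accepted.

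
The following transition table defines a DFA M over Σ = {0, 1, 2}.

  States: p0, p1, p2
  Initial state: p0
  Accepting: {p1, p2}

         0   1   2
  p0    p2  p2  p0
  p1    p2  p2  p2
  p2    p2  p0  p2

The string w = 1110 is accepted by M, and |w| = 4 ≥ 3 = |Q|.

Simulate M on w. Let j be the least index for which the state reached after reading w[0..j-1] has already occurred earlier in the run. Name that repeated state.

p0

State sequence: p0 -1-> p2 -1-> p0 -1-> p2 -0-> p2
First repeat at step 2: p0 was already visited.

The earliest repeat is at step j = 2: M is in p0, which it already visited at step i = 0.
Since M has 3 states, any run of length ≥ 3 visits 3+1 states, so by pigeonhole some state repeats within the first 3 steps — that repeat gives the pumpable loop.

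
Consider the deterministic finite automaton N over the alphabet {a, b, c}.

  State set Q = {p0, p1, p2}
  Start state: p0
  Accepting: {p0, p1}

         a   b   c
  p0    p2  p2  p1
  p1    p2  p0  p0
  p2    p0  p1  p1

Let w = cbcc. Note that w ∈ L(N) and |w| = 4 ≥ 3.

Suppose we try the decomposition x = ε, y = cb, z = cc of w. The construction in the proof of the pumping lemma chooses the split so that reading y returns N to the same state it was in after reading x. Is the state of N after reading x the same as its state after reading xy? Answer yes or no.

Run of N on the first 2 characters of w = c b:
  step 0: p0  (start)
  step 1: p1  (read c: p0→p1)
  step 2: p0  (read b: p1→p0)

After x (step 0): p0. After xy (step 2): p0.
They match, so y = cb drives N around a cycle from p0 back to itself; pumping y any number of times keeps N in p0 before reading z, and xyⁱz ∈ L(N) for every i ≥ 0.

yes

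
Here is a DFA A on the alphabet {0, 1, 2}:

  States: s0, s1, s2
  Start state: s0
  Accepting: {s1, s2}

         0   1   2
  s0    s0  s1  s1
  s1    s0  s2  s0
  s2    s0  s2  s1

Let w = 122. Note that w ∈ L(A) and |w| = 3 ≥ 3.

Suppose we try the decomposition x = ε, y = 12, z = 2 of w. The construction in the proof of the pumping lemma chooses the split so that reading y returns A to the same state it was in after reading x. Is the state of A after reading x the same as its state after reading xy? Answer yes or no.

State sequence: s0 -1-> s1 -2-> s0

After x (step 0): s0. After xy (step 2): s0.
They match, so y = 12 drives A around a cycle from s0 back to itself; pumping y any number of times keeps A in s0 before reading z, and xyⁱz ∈ L(A) for every i ≥ 0.

yes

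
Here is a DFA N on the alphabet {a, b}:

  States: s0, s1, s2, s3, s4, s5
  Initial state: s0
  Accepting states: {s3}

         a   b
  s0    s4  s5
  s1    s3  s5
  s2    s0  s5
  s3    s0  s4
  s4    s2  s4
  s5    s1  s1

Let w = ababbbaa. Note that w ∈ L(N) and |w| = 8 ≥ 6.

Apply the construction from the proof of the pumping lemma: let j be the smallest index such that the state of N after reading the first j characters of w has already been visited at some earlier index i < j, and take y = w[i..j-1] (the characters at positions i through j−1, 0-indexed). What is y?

State sequence: s0 -a-> s4 -b-> s4 -a-> s2 -b-> s5 -b-> s1 -b-> s5 -a-> s1 -a-> s3
First repeat at step 2: s4 was already visited.

So i = 1, j = 2, giving x = w[0:1] = a, y = w[1:2] = b, z = w[2:8] = abbbaa.
Check: |xy| = 2 ≤ 6 and |y| = 1 ≥ 1. Reading y takes N from s4 back to s4, so every xyⁱz is accepted.

b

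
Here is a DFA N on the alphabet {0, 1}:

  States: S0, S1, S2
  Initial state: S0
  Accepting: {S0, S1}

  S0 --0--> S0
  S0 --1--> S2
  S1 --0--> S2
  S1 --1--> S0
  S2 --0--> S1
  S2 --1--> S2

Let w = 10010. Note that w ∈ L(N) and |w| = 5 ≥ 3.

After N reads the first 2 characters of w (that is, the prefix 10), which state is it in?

Run of N on the first 2 characters of w = 1 0:
  step 0: S0  (start)
  step 1: S2  (read 1: S0→S2)
  step 2: S1  (read 0: S2→S1)

After reading 2 characters, N is in state S1.
(This kind of state-tracing is the core of the pumping-lemma construction: with 3 states, pigeonhole forces a repeat within the first 3 steps.)

S1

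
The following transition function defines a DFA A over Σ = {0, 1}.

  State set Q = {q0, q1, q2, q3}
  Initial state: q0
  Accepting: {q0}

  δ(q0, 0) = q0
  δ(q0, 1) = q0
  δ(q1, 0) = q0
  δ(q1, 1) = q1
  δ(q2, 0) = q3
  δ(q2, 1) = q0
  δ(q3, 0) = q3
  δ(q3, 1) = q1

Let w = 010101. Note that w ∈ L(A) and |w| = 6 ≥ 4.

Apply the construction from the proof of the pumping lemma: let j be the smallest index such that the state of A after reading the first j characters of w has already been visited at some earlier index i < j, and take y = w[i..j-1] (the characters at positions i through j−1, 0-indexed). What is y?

Run of A on w = 0 1 0 1 0 1:
  step 0: q0  (start)
  step 1: q0  (read 0: q0→q0)   ← first repeat (q0 seen earlier)
  step 2: q0  (read 1: q0→q0)
  step 3: q0  (read 0: q0→q0)
  step 4: q0  (read 1: q0→q0)
  step 5: q0  (read 0: q0→q0)
  step 6: q0  (read 1: q0→q0)

So i = 0, j = 1, giving x = w[0:0] = ε, y = w[0:1] = 0, z = w[1:6] = 10101.
Check: |xy| = 1 ≤ 4 and |y| = 1 ≥ 1. Reading y takes A from q0 back to q0, so every xyⁱz is accepted.

0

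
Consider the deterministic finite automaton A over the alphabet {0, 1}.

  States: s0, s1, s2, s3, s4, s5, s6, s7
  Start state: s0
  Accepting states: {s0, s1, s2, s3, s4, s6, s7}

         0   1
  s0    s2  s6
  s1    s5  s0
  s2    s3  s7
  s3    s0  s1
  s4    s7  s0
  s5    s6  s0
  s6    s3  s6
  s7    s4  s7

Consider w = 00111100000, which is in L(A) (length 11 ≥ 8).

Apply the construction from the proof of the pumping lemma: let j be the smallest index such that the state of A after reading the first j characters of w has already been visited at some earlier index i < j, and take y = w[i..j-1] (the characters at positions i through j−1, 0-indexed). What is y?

0011

State sequence: s0 -0-> s2 -0-> s3 -1-> s1 -1-> s0 -1-> s6 -1-> s6 -0-> s3 -0-> s0 -0-> s2 -0-> s3 -0-> s0
First repeat at step 4: s0 was already visited.

So i = 0, j = 4, giving x = w[0:0] = ε, y = w[0:4] = 0011, z = w[4:11] = 1100000.
Check: |xy| = 4 ≤ 8 and |y| = 4 ≥ 1. Reading y takes A from s0 back to s0, so every xyⁱz is accepted.
The DFA has 8 states, so the proof of the pumping lemma guarantees a repeated state among the first 8+1 visited; the segment between the two visits is the pumpable y.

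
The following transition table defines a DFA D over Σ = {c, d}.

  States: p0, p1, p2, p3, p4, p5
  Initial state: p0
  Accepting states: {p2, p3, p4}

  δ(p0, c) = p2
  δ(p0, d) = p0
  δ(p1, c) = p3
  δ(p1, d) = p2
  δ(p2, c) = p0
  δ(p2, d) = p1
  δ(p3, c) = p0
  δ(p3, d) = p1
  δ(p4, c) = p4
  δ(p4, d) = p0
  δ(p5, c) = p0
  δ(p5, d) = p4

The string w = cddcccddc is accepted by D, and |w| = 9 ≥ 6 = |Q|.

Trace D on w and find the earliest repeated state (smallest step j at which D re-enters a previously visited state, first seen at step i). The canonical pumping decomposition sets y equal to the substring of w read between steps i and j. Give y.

dd

Run of D on w = c d d c c c d d c:
  step 0: p0  (start)
  step 1: p2  (read c: p0→p2)
  step 2: p1  (read d: p2→p1)
  step 3: p2  (read d: p1→p2)   ← first repeat (p2 seen earlier)
  step 4: p0  (read c: p2→p0)
  step 5: p2  (read c: p0→p2)
  step 6: p0  (read c: p2→p0)
  step 7: p0  (read d: p0→p0)
  step 8: p0  (read d: p0→p0)
  step 9: p2  (read c: p0→p2)

So i = 1, j = 3, giving x = w[0:1] = c, y = w[1:3] = dd, z = w[3:9] = cccddc.
Check: |xy| = 3 ≤ 6 and |y| = 2 ≥ 1. Reading y takes D from p2 back to p2, so every xyⁱz is accepted.
With |Q| = 6, pigeonhole forces a state repeat no later than step 6; the substring read between the first and second visits to that state can be pumped.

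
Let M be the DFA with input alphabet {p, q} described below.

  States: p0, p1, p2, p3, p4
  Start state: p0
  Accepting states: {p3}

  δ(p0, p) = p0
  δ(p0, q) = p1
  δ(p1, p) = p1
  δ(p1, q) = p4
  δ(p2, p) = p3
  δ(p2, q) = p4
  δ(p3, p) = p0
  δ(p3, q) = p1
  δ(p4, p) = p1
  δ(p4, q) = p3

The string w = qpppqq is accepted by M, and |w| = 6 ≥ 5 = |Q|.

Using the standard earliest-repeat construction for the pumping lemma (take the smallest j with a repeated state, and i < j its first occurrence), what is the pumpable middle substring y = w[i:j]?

Run of M on w = q p p p q q:
  step 0: p0  (start)
  step 1: p1  (read q: p0→p1)
  step 2: p1  (read p: p1→p1)   ← first repeat (p1 seen earlier)
  step 3: p1  (read p: p1→p1)
  step 4: p1  (read p: p1→p1)
  step 5: p4  (read q: p1→p4)
  step 6: p3  (read q: p4→p3)

So i = 1, j = 2, giving x = w[0:1] = q, y = w[1:2] = p, z = w[2:6] = ppqq.
Check: |xy| = 2 ≤ 5 and |y| = 1 ≥ 1. Reading y takes M from p1 back to p1, so every xyⁱz is accepted.
Since M has 5 states, any run of length ≥ 5 visits 5+1 states, so by pigeonhole some state repeats within the first 5 steps — that repeat gives the pumpable loop.

p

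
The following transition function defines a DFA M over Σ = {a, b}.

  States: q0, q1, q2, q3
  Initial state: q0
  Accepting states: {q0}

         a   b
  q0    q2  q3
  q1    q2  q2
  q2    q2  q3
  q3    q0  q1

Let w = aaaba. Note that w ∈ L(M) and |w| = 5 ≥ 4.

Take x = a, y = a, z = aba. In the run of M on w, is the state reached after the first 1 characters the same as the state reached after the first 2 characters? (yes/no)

State sequence: q0 -a-> q2 -a-> q2

After x (step 1): q2. After xy (step 2): q2.
They match, so y = a drives M around a cycle from q2 back to itself; pumping y any number of times keeps M in q2 before reading z, and xyⁱz ∈ L(M) for every i ≥ 0.

yes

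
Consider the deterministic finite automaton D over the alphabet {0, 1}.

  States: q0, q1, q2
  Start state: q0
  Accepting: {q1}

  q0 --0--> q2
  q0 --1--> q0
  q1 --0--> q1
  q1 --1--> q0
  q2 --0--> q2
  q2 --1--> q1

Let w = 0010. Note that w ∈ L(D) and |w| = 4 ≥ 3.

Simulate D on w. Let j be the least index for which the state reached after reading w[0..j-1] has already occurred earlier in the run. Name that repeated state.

Run of D on w = 0 0 1 0:
  step 0: q0  (start)
  step 1: q2  (read 0: q0→q2)
  step 2: q2  (read 0: q2→q2)   ← first repeat (q2 seen earlier)
  step 3: q1  (read 1: q2→q1)
  step 4: q1  (read 0: q1→q1)

The earliest repeat is at step j = 2: D is in q2, which it already visited at step i = 1.
Since D has 3 states, any run of length ≥ 3 visits 3+1 states, so by pigeonhole some state repeats within the first 3 steps — that repeat gives the pumpable loop.

q2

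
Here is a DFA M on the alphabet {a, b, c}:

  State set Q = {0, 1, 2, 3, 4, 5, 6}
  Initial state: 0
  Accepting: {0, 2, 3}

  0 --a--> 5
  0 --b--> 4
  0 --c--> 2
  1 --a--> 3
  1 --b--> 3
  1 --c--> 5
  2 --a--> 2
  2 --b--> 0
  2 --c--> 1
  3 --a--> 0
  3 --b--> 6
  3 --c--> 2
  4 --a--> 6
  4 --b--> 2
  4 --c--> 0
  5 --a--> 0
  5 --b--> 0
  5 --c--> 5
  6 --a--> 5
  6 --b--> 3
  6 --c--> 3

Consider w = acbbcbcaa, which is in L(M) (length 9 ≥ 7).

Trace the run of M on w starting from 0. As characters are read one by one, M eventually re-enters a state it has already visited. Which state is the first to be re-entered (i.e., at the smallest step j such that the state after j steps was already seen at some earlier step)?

Run of M on w = a c b b c b c a a:
  step 0: 0  (start)
  step 1: 5  (read a: 0→5)
  step 2: 5  (read c: 5→5)   ← first repeat (5 seen earlier)
  step 3: 0  (read b: 5→0)
  step 4: 4  (read b: 0→4)
  step 5: 0  (read c: 4→0)
  step 6: 4  (read b: 0→4)
  step 7: 0  (read c: 4→0)
  step 8: 5  (read a: 0→5)
  step 9: 0  (read a: 5→0)

The earliest repeat is at step j = 2: M is in 5, which it already visited at step i = 1.
Since M has 7 states, any run of length ≥ 7 visits 7+1 states, so by pigeonhole some state repeats within the first 7 steps — that repeat gives the pumpable loop.

5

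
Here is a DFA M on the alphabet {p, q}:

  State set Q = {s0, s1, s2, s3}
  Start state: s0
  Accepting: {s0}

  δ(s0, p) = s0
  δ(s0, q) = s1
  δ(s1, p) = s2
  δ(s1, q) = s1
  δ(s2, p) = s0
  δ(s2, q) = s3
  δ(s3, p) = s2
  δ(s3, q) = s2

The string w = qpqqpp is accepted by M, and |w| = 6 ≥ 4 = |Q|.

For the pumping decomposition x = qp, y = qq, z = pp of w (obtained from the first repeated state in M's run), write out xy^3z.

qpqqqqqqpp

xy^3z = qp·qq·qq·qq·pp = qpqqqqqqpp.
Reading y = qq takes M from s2 back to s2, so after x·y·y·y the machine is still in s2, and z then leads to the accepting state s0. Hence qpqqqqqqpp ∈ L(M).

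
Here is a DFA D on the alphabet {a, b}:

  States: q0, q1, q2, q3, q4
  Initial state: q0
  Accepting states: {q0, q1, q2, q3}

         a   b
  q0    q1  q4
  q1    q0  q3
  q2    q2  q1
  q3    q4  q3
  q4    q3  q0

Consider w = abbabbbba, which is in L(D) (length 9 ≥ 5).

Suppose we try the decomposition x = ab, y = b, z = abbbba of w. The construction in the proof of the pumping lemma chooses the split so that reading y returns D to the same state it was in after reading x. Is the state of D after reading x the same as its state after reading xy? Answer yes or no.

yes

Run of D on the first 3 characters of w = a b b:
  step 0: q0  (start)
  step 1: q1  (read a: q0→q1)
  step 2: q3  (read b: q1→q3)
  step 3: q3  (read b: q3→q3)

After x (step 2): q3. After xy (step 3): q3.
They match, so y = b drives D around a cycle from q3 back to itself; pumping y any number of times keeps D in q3 before reading z, and xyⁱz ∈ L(D) for every i ≥ 0.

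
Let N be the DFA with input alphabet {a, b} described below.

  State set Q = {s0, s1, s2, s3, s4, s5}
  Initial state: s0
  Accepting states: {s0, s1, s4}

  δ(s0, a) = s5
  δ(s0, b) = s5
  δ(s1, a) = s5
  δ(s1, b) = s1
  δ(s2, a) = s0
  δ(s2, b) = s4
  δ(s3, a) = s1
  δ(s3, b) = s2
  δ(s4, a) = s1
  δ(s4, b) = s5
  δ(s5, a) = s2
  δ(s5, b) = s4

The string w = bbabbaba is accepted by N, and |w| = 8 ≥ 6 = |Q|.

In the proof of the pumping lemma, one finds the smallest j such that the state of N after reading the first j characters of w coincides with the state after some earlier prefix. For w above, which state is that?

s1

State sequence: s0 -b-> s5 -b-> s4 -a-> s1 -b-> s1 -b-> s1 -a-> s5 -b-> s4 -a-> s1
First repeat at step 4: s1 was already visited.

The earliest repeat is at step j = 4: N is in s1, which it already visited at step i = 3.
The DFA has 6 states, so the proof of the pumping lemma guarantees a repeated state among the first 6+1 visited; the segment between the two visits is the pumpable y.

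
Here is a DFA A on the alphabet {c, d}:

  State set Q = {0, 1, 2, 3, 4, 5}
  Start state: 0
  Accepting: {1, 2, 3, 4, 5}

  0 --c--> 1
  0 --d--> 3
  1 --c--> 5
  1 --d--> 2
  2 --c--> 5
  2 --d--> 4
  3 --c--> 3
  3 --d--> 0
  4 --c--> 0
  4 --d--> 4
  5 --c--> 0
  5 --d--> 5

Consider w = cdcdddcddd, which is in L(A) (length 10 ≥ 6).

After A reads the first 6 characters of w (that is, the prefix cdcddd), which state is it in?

5

Run of A on the first 6 characters of w = c d c d d d:
  step 0: 0  (start)
  step 1: 1  (read c: 0→1)
  step 2: 2  (read d: 1→2)
  step 3: 5  (read c: 2→5)
  step 4: 5  (read d: 5→5)
  step 5: 5  (read d: 5→5)
  step 6: 5  (read d: 5→5)

After reading 6 characters, A is in state 5.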